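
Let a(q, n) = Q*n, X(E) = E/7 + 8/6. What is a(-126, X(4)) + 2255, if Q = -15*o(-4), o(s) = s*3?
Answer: 18185/7 ≈ 2597.9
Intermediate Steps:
o(s) = 3*s
Q = 180 (Q = -45*(-4) = -15*(-12) = 180)
X(E) = 4/3 + E/7 (X(E) = E*(⅐) + 8*(⅙) = E/7 + 4/3 = 4/3 + E/7)
a(q, n) = 180*n
a(-126, X(4)) + 2255 = 180*(4/3 + (⅐)*4) + 2255 = 180*(4/3 + 4/7) + 2255 = 180*(40/21) + 2255 = 2400/7 + 2255 = 18185/7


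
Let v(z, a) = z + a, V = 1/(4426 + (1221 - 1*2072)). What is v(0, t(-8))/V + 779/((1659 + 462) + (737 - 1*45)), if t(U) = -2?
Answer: -20112171/2813 ≈ -7149.7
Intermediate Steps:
V = 1/3575 (V = 1/(4426 + (1221 - 2072)) = 1/(4426 - 851) = 1/3575 ≈ 0.00027972)
v(z, a) = a + z
v(0, t(-8))/V + 779/((1659 + 462) + (737 - 1*45)) = (-2 + 0)/(1/3575) + 779/((1659 + 462) + (737 - 1*45)) = -2*3575 + 779/(2121 + (737 - 45)) = -7150 + 779/(2121 + 692) = -7150 + 779/2813 = -20112171/2813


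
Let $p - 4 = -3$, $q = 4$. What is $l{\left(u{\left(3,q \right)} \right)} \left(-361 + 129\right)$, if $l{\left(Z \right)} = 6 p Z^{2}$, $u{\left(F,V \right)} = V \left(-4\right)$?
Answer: $-356352$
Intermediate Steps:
$p = 1$ ($p = 4 - 3 = 1$)
$u{\left(F,V \right)} = - 4 V$
$l{\left(Z \right)} = 6 Z^{2}$ ($l{\left(Z \right)} = 6 \cdot 1 Z^{2} = 6 Z^{2}$)
$l{\left(u{\left(3,q \right)} \right)} \left(-361 + 129\right) = 6 \left(\left(-4\right) 4\right)^{2} \left(-361 + 129\right) = 6 \left(-16\right)^{2} \left(-232\right) = 6 \cdot 256 \left(-232\right) = 1536 \left(-232\right) = -356352$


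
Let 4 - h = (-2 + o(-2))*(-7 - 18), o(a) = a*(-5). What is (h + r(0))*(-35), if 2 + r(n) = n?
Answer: -7070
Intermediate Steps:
r(n) = -2 + n
o(a) = -5*a
h = 204 (h = 4 - (-2 - 5*(-2))*(-7 - 18) = 4 - (-2 + 10)*(-25) = 4 - 8*(-25) = 4 - 1*(-200) = 4 + 200 = 204)
(h + r(0))*(-35) = (204 + (-2 + 0))*(-35) = (204 - 2)*(-35) = 202*(-35) = -7070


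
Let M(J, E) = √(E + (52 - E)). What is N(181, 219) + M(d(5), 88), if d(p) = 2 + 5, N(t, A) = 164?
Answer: 164 + 2*√13 ≈ 171.21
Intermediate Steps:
d(p) = 7
M(J, E) = 2*√13 (M(J, E) = √52 = 2*√13)
N(181, 219) + M(d(5), 88) = 164 + 2*√13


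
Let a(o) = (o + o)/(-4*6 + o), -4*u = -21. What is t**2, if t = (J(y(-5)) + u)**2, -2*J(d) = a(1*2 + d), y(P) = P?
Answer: 1171350625/1679616 ≈ 697.39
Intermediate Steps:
u = 21/4 (u = -1/4*(-21) = 21/4 ≈ 5.2500)
a(o) = 2*o/(-24 + o) (a(o) = (2*o)/(-24 + o) = 2*o/(-24 + o))
J(d) = -(2 + d)/(-22 + d) (J(d) = -(1*2 + d)/(-24 + (1*2 + d)) = -(2 + d)/(-24 + (2 + d)) = -(2 + d)/(-22 + d))
t = 34225/1296 (t = ((-2 - 1*(-5))/(-22 - 5) + 21/4)**2 = ((-2 + 5)/(-27) + 21/4)**2 = (-1/27*3 + 21/4)**2 = (-1/9 + 21/4)**2 = (185/36)**2 = 34225/1296 ≈ 26.408)
t**2 = (34225/1296)**2 = 1171350625/1679616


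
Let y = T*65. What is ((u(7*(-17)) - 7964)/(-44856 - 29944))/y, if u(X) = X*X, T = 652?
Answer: -6197/3170024000 ≈ -1.9549e-6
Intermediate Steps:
u(X) = X²
y = 42380 (y = 652*65 = 42380)
((u(7*(-17)) - 7964)/(-44856 - 29944))/y = (((7*(-17))² - 7964)/(-44856 - 29944))/42380 = (((-119)² - 7964)/(-74800))*(1/42380) = ((14161 - 7964)*(-1/74800))*(1/42380) = (6197*(-1/74800))*(1/42380) = -6197/74800*1/42380 = -6197/3170024000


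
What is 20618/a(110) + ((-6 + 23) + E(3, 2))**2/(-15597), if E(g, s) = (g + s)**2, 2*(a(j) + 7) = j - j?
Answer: -35732366/12131 ≈ -2945.5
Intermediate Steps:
a(j) = -7 (a(j) = -7 + (j - j)/2 = -7 + (1/2)*0 = -7 + 0 = -7)
20618/a(110) + ((-6 + 23) + E(3, 2))**2/(-15597) = 20618/(-7) + ((-6 + 23) + (3 + 2)**2)**2/(-15597) = 20618*(-1/7) + (17 + 5**2)**2*(-1/15597) = -20618/7 + (17 + 25)**2*(-1/15597) = -20618/7 + 42**2*(-1/15597) = -20618/7 + 1764*(-1/15597) = -20618/7 - 196/1733 = -35732366/12131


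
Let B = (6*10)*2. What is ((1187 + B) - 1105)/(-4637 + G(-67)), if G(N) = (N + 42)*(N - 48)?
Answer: -101/881 ≈ -0.11464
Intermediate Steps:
G(N) = (-48 + N)*(42 + N) (G(N) = (42 + N)*(-48 + N) = (-48 + N)*(42 + N))
B = 120 (B = 60*2 = 120)
((1187 + B) - 1105)/(-4637 + G(-67)) = ((1187 + 120) - 1105)/(-4637 + (-2016 + (-67)**2 - 6*(-67))) = (1307 - 1105)/(-4637 + (-2016 + 4489 + 402)) = 202/(-4637 + 2875) = 202/(-1762) = 202*(-1/1762) = -101/881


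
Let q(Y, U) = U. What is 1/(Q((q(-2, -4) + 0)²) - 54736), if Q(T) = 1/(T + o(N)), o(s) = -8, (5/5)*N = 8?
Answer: -8/437887 ≈ -1.8270e-5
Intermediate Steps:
N = 8
Q(T) = 1/(-8 + T) (Q(T) = 1/(T - 8) = 1/(-8 + T))
1/(Q((q(-2, -4) + 0)²) - 54736) = 1/(1/(-8 + (-4 + 0)²) - 54736) = 1/(1/(-8 + (-4)²) - 54736) = 1/(1/(-8 + 16) - 54736) = 1/(1/8 - 54736) = 1/(⅛ - 54736) = 1/(-437887/8) = -8/437887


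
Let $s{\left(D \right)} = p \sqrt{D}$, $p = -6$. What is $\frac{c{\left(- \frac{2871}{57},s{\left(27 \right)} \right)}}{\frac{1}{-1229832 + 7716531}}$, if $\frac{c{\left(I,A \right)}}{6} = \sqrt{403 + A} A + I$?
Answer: $- \frac{37246625658}{19} - 700563492 \sqrt{1209 - 54 \sqrt{3}} \approx -2.5358 \cdot 10^{10}$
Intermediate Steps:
$s{\left(D \right)} = - 6 \sqrt{D}$
$c{\left(I,A \right)} = 6 I + 6 A \sqrt{403 + A}$ ($c{\left(I,A \right)} = 6 \left(\sqrt{403 + A} A + I\right) = 6 \left(A \sqrt{403 + A} + I\right) = 6 \left(I + A \sqrt{403 + A}\right) = 6 I + 6 A \sqrt{403 + A}$)
$\frac{c{\left(- \frac{2871}{57},s{\left(27 \right)} \right)}}{\frac{1}{-1229832 + 7716531}} = \frac{6 \left(- \frac{2871}{57}\right) + 6 \left(- 6 \sqrt{27}\right) \sqrt{403 - 6 \sqrt{27}}}{\frac{1}{-1229832 + 7716531}} = \frac{6 \left(\left(-2871\right) \frac{1}{57}\right) + 6 \left(- 6 \cdot 3 \sqrt{3}\right) \sqrt{403 - 6 \cdot 3 \sqrt{3}}}{\frac{1}{6486699}} = \left(6 \left(- \frac{957}{19}\right) + 6 \left(- 18 \sqrt{3}\right) \sqrt{403 - 18 \sqrt{3}}\right) \frac{1}{\frac{1}{6486699}} = \left(- \frac{5742}{19} - 108 \sqrt{3} \sqrt{403 - 18 \sqrt{3}}\right) 6486699 = - \frac{37246625658}{19} - 700563492 \sqrt{3} \sqrt{403 - 18 \sqrt{3}}$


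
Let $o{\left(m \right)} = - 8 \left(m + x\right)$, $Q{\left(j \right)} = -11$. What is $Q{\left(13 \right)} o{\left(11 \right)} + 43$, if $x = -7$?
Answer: $395$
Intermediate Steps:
$o{\left(m \right)} = 56 - 8 m$ ($o{\left(m \right)} = - 8 \left(m - 7\right) = - 8 \left(-7 + m\right) = 56 - 8 m$)
$Q{\left(13 \right)} o{\left(11 \right)} + 43 = - 11 \left(56 - 88\right) + 43 = \left(-11\right) \left(-32\right) + 43 = 352 + 43 = 395$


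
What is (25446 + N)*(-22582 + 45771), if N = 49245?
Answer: 1732009599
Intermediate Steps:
(25446 + N)*(-22582 + 45771) = (25446 + 49245)*(-22582 + 45771) = 74691*23189 = 1732009599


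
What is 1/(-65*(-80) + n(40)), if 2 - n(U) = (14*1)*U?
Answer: 1/4642 ≈ 0.00021542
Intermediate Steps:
n(U) = 2 - 14*U (n(U) = 2 - 14*1*U = 2 - 14*U)
1/(-65*(-80) + n(40)) = 1/(-65*(-80) + (2 - 14*40)) = 1/(5200 + (2 - 560)) = 1/(5200 - 558) = 1/4642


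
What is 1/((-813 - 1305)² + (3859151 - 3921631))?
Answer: 1/4423444 ≈ 2.2607e-7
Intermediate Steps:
1/((-813 - 1305)² + (3859151 - 3921631)) = 1/((-2118)² - 62480) = 1/(4485924 - 62480) = 1/4423444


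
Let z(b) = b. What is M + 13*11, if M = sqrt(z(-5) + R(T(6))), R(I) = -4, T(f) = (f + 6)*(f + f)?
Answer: 143 + 3*I ≈ 143.0 + 3.0*I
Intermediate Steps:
T(f) = 2*f*(6 + f) (T(f) = (6 + f)*(2*f) = 2*f*(6 + f))
M = 3*I (M = sqrt(-5 - 4) = sqrt(-9) = 3*I ≈ 3.0*I)
M + 13*11 = 3*I + 13*11 = 3*I + 143 = 143 + 3*I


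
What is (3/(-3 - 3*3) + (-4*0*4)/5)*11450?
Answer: -5725/2 ≈ -2862.5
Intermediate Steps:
(3/(-3 - 3*3) + (-4*0*4)/5)*11450 = (3/(-3 - 9) + (0*4)*(1/5))*11450 = (3/(-12) + 0*(1/5))*11450 = (3*(-1/12) + 0)*11450 = (-1/4 + 0)*11450 = -1/4*11450 = -5725/2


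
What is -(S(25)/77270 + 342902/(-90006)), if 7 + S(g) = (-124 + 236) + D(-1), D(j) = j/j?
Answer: 945946318/248384415 ≈ 3.8084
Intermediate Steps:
D(j) = 1
S(g) = 106 (S(g) = -7 + ((-124 + 236) + 1) = -7 + (112 + 1) = -7 + 113 = 106)
-(S(25)/77270 + 342902/(-90006)) = -(106/77270 + 342902/(-90006)) = -(106*(1/77270) + 342902*(-1/90006)) = -(53/38635 - 24493/6429) = -1*(-945946318/248384415) = 945946318/248384415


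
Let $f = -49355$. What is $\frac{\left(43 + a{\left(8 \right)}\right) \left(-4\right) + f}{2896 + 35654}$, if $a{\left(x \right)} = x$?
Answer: $- \frac{49559}{38550} \approx -1.2856$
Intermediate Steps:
$\frac{\left(43 + a{\left(8 \right)}\right) \left(-4\right) + f}{2896 + 35654} = \frac{\left(43 + 8\right) \left(-4\right) - 49355}{2896 + 35654} = \frac{51 \left(-4\right) - 49355}{38550} = \left(-204 - 49355\right) \frac{1}{38550} = \left(-49559\right) \frac{1}{38550} = - \frac{49559}{38550}$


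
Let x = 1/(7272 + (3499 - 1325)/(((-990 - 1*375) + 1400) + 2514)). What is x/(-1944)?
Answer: -2549/36038847888 ≈ -7.0729e-8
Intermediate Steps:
x = 2549/18538502 (x = 1/(7272 + 2174/(((-990 - 375) + 1400) + 2514)) = 1/(7272 + 2174/((-1365 + 1400) + 2514)) = 1/(7272 + 2174/(35 + 2514)) = 1/(7272 + 2174/2549) = 1/(18538502/2549) = 2549/18538502 ≈ 0.00013750)
x/(-1944) = (2549/18538502)/(-1944) = (2549/18538502)*(-1/1944) = -2549/36038847888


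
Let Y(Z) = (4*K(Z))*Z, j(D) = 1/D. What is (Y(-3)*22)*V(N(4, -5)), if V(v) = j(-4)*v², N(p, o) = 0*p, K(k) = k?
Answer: 0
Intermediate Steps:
N(p, o) = 0
V(v) = -v²/4 (V(v) = v²/(-4) = -v²/4)
Y(Z) = 4*Z² (Y(Z) = (4*Z)*Z = 4*Z²)
(Y(-3)*22)*V(N(4, -5)) = ((4*(-3)²)*22)*(-¼*0²) = ((4*9)*22)*(-¼*0) = (36*22)*0 = 792*0 = 0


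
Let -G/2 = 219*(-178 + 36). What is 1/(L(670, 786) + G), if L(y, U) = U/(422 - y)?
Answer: 124/7711911 ≈ 1.6079e-5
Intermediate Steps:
G = 62196 (G = -438*(-178 + 36) = -438*(-142) = -2*(-31098) = 62196)
1/(L(670, 786) + G) = 1/(-1*786/(-422 + 670) + 62196) = 1/(-1*786/248 + 62196) = 1/(-1*786*1/248 + 62196) = 1/(-393/124 + 62196) = 1/(7711911/124) = 124/7711911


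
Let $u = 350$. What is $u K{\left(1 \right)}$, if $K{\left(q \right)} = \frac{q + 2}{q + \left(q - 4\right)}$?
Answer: $-525$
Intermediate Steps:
$K{\left(q \right)} = \frac{2 + q}{-4 + 2 q}$ ($K{\left(q \right)} = \frac{2 + q}{q + \left(-4 + q\right)} = \frac{2 + q}{-4 + 2 q}$)
$u K{\left(1 \right)} = 350 \frac{2 + 1}{2 \left(-2 + 1\right)} = 350 \cdot \frac{1}{2} \frac{1}{-1} \cdot 3 = 350 \cdot \frac{1}{2} \left(-1\right) 3 = 350 \left(- \frac{3}{2}\right) = -525$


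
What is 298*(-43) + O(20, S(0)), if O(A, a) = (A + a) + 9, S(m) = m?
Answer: -12785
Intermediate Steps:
O(A, a) = 9 + A + a
298*(-43) + O(20, S(0)) = 298*(-43) + (9 + 20 + 0) = -12814 + 29 = -12785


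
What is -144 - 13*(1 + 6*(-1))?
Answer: -79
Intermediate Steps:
-144 - 13*(1 + 6*(-1)) = -144 - 13*(1 - 6) = -144 - 13*(-5) = -144 + 65 = -79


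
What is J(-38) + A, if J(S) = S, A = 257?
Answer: 219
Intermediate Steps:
J(-38) + A = -38 + 257 = 219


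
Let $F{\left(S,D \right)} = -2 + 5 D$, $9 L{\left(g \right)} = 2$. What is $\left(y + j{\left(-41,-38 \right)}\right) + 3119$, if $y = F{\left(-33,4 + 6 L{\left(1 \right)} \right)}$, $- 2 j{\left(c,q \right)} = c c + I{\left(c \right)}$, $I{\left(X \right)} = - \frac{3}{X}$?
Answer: $\frac{283285}{123} \approx 2303.1$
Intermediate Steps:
$L{\left(g \right)} = \frac{2}{9}$ ($L{\left(g \right)} = \frac{1}{9} \cdot 2 = \frac{2}{9}$)
$j{\left(c,q \right)} = - \frac{c^{2}}{2} + \frac{3}{2 c}$ ($j{\left(c,q \right)} = - \frac{c c - \frac{3}{c}}{2} = - \frac{c^{2} - \frac{3}{c}}{2} = - \frac{c^{2}}{2} + \frac{3}{2 c}$)
$y = \frac{74}{3}$ ($y = -2 + 5 \left(4 + 6 \cdot \frac{2}{9}\right) = -2 + 5 \left(4 + \frac{4}{3}\right) = -2 + 5 \cdot \frac{16}{3} = -2 + \frac{80}{3} = \frac{74}{3} \approx 24.667$)
$\left(y + j{\left(-41,-38 \right)}\right) + 3119 = \left(\frac{74}{3} + \frac{3 - \left(-41\right)^{3}}{2 \left(-41\right)}\right) + 3119 = \left(\frac{74}{3} + \frac{1}{2} \left(- \frac{1}{41}\right) \left(3 - -68921\right)\right) + 3119 = \left(\frac{74}{3} + \frac{1}{2} \left(- \frac{1}{41}\right) \left(3 + 68921\right)\right) + 3119 = \left(\frac{74}{3} + \frac{1}{2} \left(- \frac{1}{41}\right) 68924\right) + 3119 = \left(\frac{74}{3} - \frac{34462}{41}\right) + 3119 = - \frac{100352}{123} + 3119 = \frac{283285}{123}$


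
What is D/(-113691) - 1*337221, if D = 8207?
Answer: -38339000918/113691 ≈ -3.3722e+5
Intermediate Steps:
D/(-113691) - 1*337221 = 8207/(-113691) - 1*337221 = 8207*(-1/113691) - 337221 = -8207/113691 - 337221 = -38339000918/113691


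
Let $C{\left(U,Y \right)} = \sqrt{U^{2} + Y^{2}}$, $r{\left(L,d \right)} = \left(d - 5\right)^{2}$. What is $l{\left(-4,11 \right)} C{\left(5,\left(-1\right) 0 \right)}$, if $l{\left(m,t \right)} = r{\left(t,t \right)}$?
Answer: $180$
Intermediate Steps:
$r{\left(L,d \right)} = \left(-5 + d\right)^{2}$
$l{\left(m,t \right)} = \left(-5 + t\right)^{2}$
$l{\left(-4,11 \right)} C{\left(5,\left(-1\right) 0 \right)} = \left(-5 + 11\right)^{2} \sqrt{5^{2} + \left(\left(-1\right) 0\right)^{2}} = 6^{2} \sqrt{25 + 0^{2}} = 36 \sqrt{25 + 0} = 36 \sqrt{25} = 36 \cdot 5 = 180$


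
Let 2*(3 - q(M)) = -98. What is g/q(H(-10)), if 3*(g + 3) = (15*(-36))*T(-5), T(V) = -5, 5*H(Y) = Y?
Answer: 69/4 ≈ 17.250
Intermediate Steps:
H(Y) = Y/5
q(M) = 52 (q(M) = 3 - ½*(-98) = 3 + 49 = 52)
g = 897 (g = -3 + ((15*(-36))*(-5))/3 = -3 + (-540*(-5))/3 = -3 + (⅓)*2700 = -3 + 900 = 897)
g/q(H(-10)) = 897/52 = 897*(1/52) = 69/4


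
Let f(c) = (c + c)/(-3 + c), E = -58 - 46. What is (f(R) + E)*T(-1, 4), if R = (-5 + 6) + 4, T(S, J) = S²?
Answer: -99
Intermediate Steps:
E = -104
R = 5 (R = 1 + 4 = 5)
f(c) = 2*c/(-3 + c) (f(c) = (2*c)/(-3 + c) = 2*c/(-3 + c))
(f(R) + E)*T(-1, 4) = (2*5/(-3 + 5) - 104)*(-1)² = (2*5/2 - 104)*1 = (2*5*(½) - 104)*1 = (5 - 104)*1 = -99*1 = -99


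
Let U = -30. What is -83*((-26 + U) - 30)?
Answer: 7138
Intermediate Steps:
-83*((-26 + U) - 30) = -83*((-26 - 30) - 30) = -83*(-56 - 30) = -83*(-86) = 7138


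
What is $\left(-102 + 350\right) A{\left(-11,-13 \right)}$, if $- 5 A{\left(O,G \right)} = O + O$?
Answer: $\frac{5456}{5} \approx 1091.2$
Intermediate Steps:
$A{\left(O,G \right)} = - \frac{2 O}{5}$ ($A{\left(O,G \right)} = - \frac{O + O}{5} = - \frac{2 O}{5}$)
$\left(-102 + 350\right) A{\left(-11,-13 \right)} = \left(-102 + 350\right) \left(\left(- \frac{2}{5}\right) \left(-11\right)\right) = 248 \cdot \frac{22}{5} = \frac{5456}{5}$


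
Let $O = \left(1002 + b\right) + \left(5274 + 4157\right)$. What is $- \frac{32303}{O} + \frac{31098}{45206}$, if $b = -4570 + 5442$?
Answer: $- \frac{11313536}{5214835} \approx -2.1695$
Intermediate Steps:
$b = 872$
$O = 11305$ ($O = \left(1002 + 872\right) + \left(5274 + 4157\right) = 1874 + 9431 = 11305$)
$- \frac{32303}{O} + \frac{31098}{45206} = - \frac{32303}{11305} + \frac{31098}{45206} = \left(-32303\right) \frac{1}{11305} + 31098 \cdot \frac{1}{45206} = - \frac{32303}{11305} + \frac{15549}{22603} = - \frac{11313536}{5214835}$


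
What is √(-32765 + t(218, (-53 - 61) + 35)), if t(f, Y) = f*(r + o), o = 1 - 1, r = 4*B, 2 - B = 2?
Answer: I*√32765 ≈ 181.01*I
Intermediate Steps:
B = 0 (B = 2 - 1*2 = 2 - 2 = 0)
r = 0 (r = 4*0 = 0)
o = 0
t(f, Y) = 0 (t(f, Y) = f*(0 + 0) = f*0 = 0)
√(-32765 + t(218, (-53 - 61) + 35)) = √(-32765 + 0) = √(-32765) = I*√32765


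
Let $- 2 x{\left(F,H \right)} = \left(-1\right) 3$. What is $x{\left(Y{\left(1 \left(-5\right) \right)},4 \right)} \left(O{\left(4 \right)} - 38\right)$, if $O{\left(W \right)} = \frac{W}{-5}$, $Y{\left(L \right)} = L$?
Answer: $- \frac{291}{5} \approx -58.2$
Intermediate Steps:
$O{\left(W \right)} = - \frac{W}{5}$ ($O{\left(W \right)} = W \left(- \frac{1}{5}\right) = - \frac{W}{5}$)
$x{\left(F,H \right)} = \frac{3}{2}$ ($x{\left(F,H \right)} = - \frac{\left(-1\right) 3}{2} = \left(- \frac{1}{2}\right) \left(-3\right) = \frac{3}{2}$)
$x{\left(Y{\left(1 \left(-5\right) \right)},4 \right)} \left(O{\left(4 \right)} - 38\right) = \frac{3 \left(\left(- \frac{1}{5}\right) 4 - 38\right)}{2} = \frac{3 \left(- \frac{4}{5} - 38\right)}{2} = \frac{3}{2} \left(- \frac{194}{5}\right) = - \frac{291}{5}$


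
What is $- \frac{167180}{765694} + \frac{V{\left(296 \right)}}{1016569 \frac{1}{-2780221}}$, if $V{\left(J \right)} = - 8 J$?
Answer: $\frac{2520412494432106}{389190391943} \approx 6476.0$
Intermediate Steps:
$- \frac{167180}{765694} + \frac{V{\left(296 \right)}}{1016569 \frac{1}{-2780221}} = - \frac{167180}{765694} + \frac{\left(-8\right) 296}{1016569 \frac{1}{-2780221}} = \left(-167180\right) \frac{1}{765694} - \frac{2368}{1016569 \left(- \frac{1}{2780221}\right)} = - \frac{83590}{382847} - \frac{2368}{- \frac{1016569}{2780221}} = - \frac{83590}{382847} - - \frac{6583563328}{1016569} = - \frac{83590}{382847} + \frac{6583563328}{1016569} = \frac{2520412494432106}{389190391943}$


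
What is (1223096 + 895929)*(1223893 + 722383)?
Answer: 4124207500900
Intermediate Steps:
(1223096 + 895929)*(1223893 + 722383) = 2119025*1946276 = 4124207500900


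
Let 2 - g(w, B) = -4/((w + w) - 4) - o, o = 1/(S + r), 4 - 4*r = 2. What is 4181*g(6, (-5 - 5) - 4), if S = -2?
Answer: 45991/6 ≈ 7665.2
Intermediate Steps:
r = ½ (r = 1 - ¼*2 = 1 - ½ = ½ ≈ 0.50000)
o = -⅔ (o = 1/(-2 + ½) = 1/(-3/2) = -⅔ ≈ -0.66667)
g(w, B) = 4/3 + 4/(-4 + 2*w) (g(w, B) = 2 - (-4/((w + w) - 4) - 1*(-⅔)) = 2 - (-4/(2*w - 4) + ⅔) = 2 - (-4/(-4 + 2*w) + ⅔) = 2 - (⅔ - 4/(-4 + 2*w)) = 2 + (-⅔ + 4/(-4 + 2*w)) = 4/3 + 4/(-4 + 2*w))
4181*g(6, (-5 - 5) - 4) = 4181*(2*(-1 + 2*6)/(3*(-2 + 6))) = 4181*((⅔)*(-1 + 12)/4) = 4181*((⅔)*(¼)*11) = 4181*(11/6) = 45991/6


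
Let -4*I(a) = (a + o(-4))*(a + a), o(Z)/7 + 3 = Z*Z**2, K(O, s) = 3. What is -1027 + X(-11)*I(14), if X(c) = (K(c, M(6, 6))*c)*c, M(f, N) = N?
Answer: 1155128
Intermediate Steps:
o(Z) = -21 + 7*Z**3 (o(Z) = -21 + 7*(Z*Z**2) = -21 + 7*Z**3)
I(a) = -a*(-469 + a)/2 (I(a) = -(a + (-21 + 7*(-4)**3))*(a + a)/4 = -(a + (-21 + 7*(-64)))*2*a/4 = -(a + (-21 - 448))*2*a/4 = -(a - 469)*2*a/4 = -(-469 + a)*2*a/4 = -a*(-469 + a)/2)
X(c) = 3*c**2 (X(c) = (3*c)*c = 3*c**2)
-1027 + X(-11)*I(14) = -1027 + (3*(-11)**2)*((1/2)*14*(469 - 1*14)) = -1027 + (3*121)*((1/2)*14*(469 - 14)) = -1027 + 363*((1/2)*14*455) = -1027 + 363*3185 = -1027 + 1156155 = 1155128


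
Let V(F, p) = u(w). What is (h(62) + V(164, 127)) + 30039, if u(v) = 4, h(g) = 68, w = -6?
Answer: 30111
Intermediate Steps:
V(F, p) = 4
(h(62) + V(164, 127)) + 30039 = (68 + 4) + 30039 = 72 + 30039 = 30111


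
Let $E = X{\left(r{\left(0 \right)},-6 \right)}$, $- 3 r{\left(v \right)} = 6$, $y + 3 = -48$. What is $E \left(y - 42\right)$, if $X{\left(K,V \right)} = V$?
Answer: $558$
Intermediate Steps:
$y = -51$ ($y = -3 - 48 = -51$)
$r{\left(v \right)} = -2$ ($r{\left(v \right)} = \left(- \frac{1}{3}\right) 6 = -2$)
$E = -6$
$E \left(y - 42\right) = - 6 \left(-51 - 42\right) = \left(-6\right) \left(-93\right) = 558$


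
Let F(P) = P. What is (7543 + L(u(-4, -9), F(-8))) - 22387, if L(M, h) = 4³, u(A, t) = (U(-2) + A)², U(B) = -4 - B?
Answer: -14780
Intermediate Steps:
u(A, t) = (-2 + A)² (u(A, t) = ((-4 - 1*(-2)) + A)² = ((-4 + 2) + A)² = (-2 + A)²)
L(M, h) = 64
(7543 + L(u(-4, -9), F(-8))) - 22387 = (7543 + 64) - 22387 = 7607 - 22387 = -14780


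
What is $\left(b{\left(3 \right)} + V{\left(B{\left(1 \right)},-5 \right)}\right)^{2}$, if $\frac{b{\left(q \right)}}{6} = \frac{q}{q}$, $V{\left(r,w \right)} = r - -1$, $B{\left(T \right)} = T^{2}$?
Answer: $64$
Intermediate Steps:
$V{\left(r,w \right)} = 1 + r$ ($V{\left(r,w \right)} = r + 1 = 1 + r$)
$b{\left(q \right)} = 6$ ($b{\left(q \right)} = 6 \frac{q}{q} = 6 \cdot 1 = 6$)
$\left(b{\left(3 \right)} + V{\left(B{\left(1 \right)},-5 \right)}\right)^{2} = \left(6 + \left(1 + 1^{2}\right)\right)^{2} = \left(6 + \left(1 + 1\right)\right)^{2} = \left(6 + 2\right)^{2} = 8^{2} = 64$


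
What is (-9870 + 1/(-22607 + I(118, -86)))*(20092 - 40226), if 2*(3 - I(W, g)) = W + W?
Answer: 2257687241447/11361 ≈ 1.9872e+8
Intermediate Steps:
I(W, g) = 3 - W (I(W, g) = 3 - (W + W)/2 = 3 - W)
(-9870 + 1/(-22607 + I(118, -86)))*(20092 - 40226) = (-9870 + 1/(-22607 + (3 - 1*118)))*(20092 - 40226) = (-9870 + 1/(-22607 + (3 - 118)))*(-20134) = (-9870 + 1/(-22607 - 115))*(-20134) = (-9870 + 1/(-22722))*(-20134) = (-9870 - 1/22722)*(-20134) = -224266141/22722*(-20134) = 2257687241447/11361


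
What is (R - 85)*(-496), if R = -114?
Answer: 98704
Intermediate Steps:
(R - 85)*(-496) = (-114 - 85)*(-496) = -199*(-496) = 98704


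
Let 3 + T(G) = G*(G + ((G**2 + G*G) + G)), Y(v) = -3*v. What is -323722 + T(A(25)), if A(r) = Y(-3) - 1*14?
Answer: -323925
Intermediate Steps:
A(r) = -5 (A(r) = -3*(-3) - 1*14 = 9 - 14 = -5)
T(G) = -3 + G*(2*G + 2*G**2) (T(G) = -3 + G*(G + ((G**2 + G*G) + G)) = -3 + G*(G + ((G**2 + G**2) + G)) = -3 + G*(G + (2*G**2 + G)) = -3 + G*(G + (G + 2*G**2)) = -3 + G*(2*G + 2*G**2))
-323722 + T(A(25)) = -323722 + (-3 + 2*(-5)**2 + 2*(-5)**3) = -323722 + (-3 + 2*25 + 2*(-125)) = -323722 + (-3 + 50 - 250) = -323722 - 203 = -323925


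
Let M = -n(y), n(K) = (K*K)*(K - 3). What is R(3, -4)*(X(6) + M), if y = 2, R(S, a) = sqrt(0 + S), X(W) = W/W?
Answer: 5*sqrt(3) ≈ 8.6602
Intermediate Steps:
X(W) = 1
R(S, a) = sqrt(S)
n(K) = K**2*(-3 + K)
M = 4 (M = -2**2*(-3 + 2) = -4*(-1) = -1*(-4) = 4)
R(3, -4)*(X(6) + M) = sqrt(3)*(1 + 4) = sqrt(3)*5 = 5*sqrt(3)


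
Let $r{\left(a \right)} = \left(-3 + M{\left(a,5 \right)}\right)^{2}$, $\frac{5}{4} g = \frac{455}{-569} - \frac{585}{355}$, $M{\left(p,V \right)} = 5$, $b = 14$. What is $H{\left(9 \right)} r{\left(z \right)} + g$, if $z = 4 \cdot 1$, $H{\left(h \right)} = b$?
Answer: $\frac{10916208}{201995} \approx 54.042$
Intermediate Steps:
$H{\left(h \right)} = 14$
$z = 4$
$g = - \frac{395512}{201995}$ ($g = \frac{4 \left(\frac{455}{-569} - \frac{585}{355}\right)}{5} = \frac{4 \left(455 \left(- \frac{1}{569}\right) - \frac{117}{71}\right)}{5} = \frac{4 \left(- \frac{455}{569} - \frac{117}{71}\right)}{5} = \frac{4}{5} \left(- \frac{98878}{40399}\right) = - \frac{395512}{201995} \approx -1.958$)
$r{\left(a \right)} = 4$ ($r{\left(a \right)} = \left(-3 + 5\right)^{2} = 2^{2} = 4$)
$H{\left(9 \right)} r{\left(z \right)} + g = 14 \cdot 4 - \frac{395512}{201995} = 56 - \frac{395512}{201995} = \frac{10916208}{201995}$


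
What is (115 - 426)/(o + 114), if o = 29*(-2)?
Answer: -311/56 ≈ -5.5536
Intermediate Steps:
o = -58
(115 - 426)/(o + 114) = (115 - 426)/(-58 + 114) = -311/56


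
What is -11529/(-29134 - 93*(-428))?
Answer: -11529/10670 ≈ -1.0805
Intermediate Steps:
-11529/(-29134 - 93*(-428)) = -11529/(-29134 - 1*(-39804)) = -11529/(-29134 + 39804) = -11529/10670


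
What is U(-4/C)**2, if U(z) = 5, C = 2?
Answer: 25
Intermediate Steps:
U(-4/C)**2 = 5**2 = 25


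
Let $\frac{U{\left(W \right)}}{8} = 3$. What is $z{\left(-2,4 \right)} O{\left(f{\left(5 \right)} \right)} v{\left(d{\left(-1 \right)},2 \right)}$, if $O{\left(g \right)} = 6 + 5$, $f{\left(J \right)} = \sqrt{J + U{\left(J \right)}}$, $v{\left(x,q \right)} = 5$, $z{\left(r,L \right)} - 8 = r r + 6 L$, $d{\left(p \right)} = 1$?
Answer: $1980$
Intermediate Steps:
$U{\left(W \right)} = 24$ ($U{\left(W \right)} = 8 \cdot 3 = 24$)
$z{\left(r,L \right)} = 8 + r^{2} + 6 L$ ($z{\left(r,L \right)} = 8 + \left(r r + 6 L\right) = 8 + \left(r^{2} + 6 L\right) = 8 + r^{2} + 6 L$)
$f{\left(J \right)} = \sqrt{24 + J}$ ($f{\left(J \right)} = \sqrt{J + 24} = \sqrt{24 + J}$)
$O{\left(g \right)} = 11$
$z{\left(-2,4 \right)} O{\left(f{\left(5 \right)} \right)} v{\left(d{\left(-1 \right)},2 \right)} = \left(8 + \left(-2\right)^{2} + 6 \cdot 4\right) 11 \cdot 5 = \left(8 + 4 + 24\right) 11 \cdot 5 = 36 \cdot 11 \cdot 5 = 396 \cdot 5 = 1980$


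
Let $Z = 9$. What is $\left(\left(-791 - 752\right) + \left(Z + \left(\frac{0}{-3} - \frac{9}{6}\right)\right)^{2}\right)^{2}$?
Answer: $\frac{35366809}{16} \approx 2.2104 \cdot 10^{6}$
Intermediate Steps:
$\left(\left(-791 - 752\right) + \left(Z + \left(\frac{0}{-3} - \frac{9}{6}\right)\right)^{2}\right)^{2} = \left(\left(-791 - 752\right) + \left(9 + \left(\frac{0}{-3} - \frac{9}{6}\right)\right)^{2}\right)^{2} = \left(\left(-791 - 752\right) + \left(9 + \left(0 \left(- \frac{1}{3}\right) - \frac{3}{2}\right)\right)^{2}\right)^{2} = \left(-1543 + \left(9 + \left(0 - \frac{3}{2}\right)\right)^{2}\right)^{2} = \left(-1543 + \left(9 - \frac{3}{2}\right)^{2}\right)^{2} = \left(-1543 + \left(\frac{15}{2}\right)^{2}\right)^{2} = \left(-1543 + \frac{225}{4}\right)^{2} = \left(- \frac{5947}{4}\right)^{2} = \frac{35366809}{16}$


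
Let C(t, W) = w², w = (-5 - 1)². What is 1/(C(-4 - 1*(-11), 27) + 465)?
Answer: 1/1761 ≈ 0.00056786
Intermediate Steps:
w = 36 (w = (-6)² = 36)
C(t, W) = 1296 (C(t, W) = 36² = 1296)
1/(C(-4 - 1*(-11), 27) + 465) = 1/(1296 + 465) = 1/1761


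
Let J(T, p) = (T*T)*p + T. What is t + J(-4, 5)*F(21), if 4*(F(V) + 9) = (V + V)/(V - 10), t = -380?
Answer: -10906/11 ≈ -991.45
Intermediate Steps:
J(T, p) = T + p*T² (J(T, p) = T²*p + T = p*T² + T = T + p*T²)
F(V) = -9 + V/(2*(-10 + V)) (F(V) = -9 + ((V + V)/(V - 10))/4 = -9 + ((2*V)/(-10 + V))/4 = -9 + (2*V/(-10 + V))/4 = -9 + V/(2*(-10 + V)))
t + J(-4, 5)*F(21) = -380 + (-4*(1 - 4*5))*((180 - 17*21)/(2*(-10 + 21))) = -380 + (-4*(1 - 20))*((½)*(180 - 357)/11) = -380 + (-4*(-19))*((½)*(1/11)*(-177)) = -380 + 76*(-177/22) = -380 - 6726/11 = -10906/11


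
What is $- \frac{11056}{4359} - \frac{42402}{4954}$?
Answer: $- \frac{119800871}{10797243} \approx -11.096$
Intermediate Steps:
$- \frac{11056}{4359} - \frac{42402}{4954} = \left(-11056\right) \frac{1}{4359} - \frac{21201}{2477} = - \frac{11056}{4359} - \frac{21201}{2477} = - \frac{119800871}{10797243}$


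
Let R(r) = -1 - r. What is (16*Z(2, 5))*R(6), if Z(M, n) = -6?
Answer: 672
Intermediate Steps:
(16*Z(2, 5))*R(6) = (16*(-6))*(-1 - 1*6) = -96*(-1 - 6) = -96*(-7) = 672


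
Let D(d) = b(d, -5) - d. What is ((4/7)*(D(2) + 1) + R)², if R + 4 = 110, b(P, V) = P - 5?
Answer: 527076/49 ≈ 10757.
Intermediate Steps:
b(P, V) = -5 + P
R = 106 (R = -4 + 110 = 106)
D(d) = -5 (D(d) = (-5 + d) - d = -5)
((4/7)*(D(2) + 1) + R)² = ((4/7)*(-5 + 1) + 106)² = ((4*(⅐))*(-4) + 106)² = ((4/7)*(-4) + 106)² = (-16/7 + 106)² = (726/7)² = 527076/49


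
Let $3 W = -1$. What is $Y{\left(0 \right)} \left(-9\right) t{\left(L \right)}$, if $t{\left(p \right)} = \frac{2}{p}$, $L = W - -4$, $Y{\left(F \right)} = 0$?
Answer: $0$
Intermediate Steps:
$W = - \frac{1}{3}$ ($W = \frac{1}{3} \left(-1\right) = - \frac{1}{3} \approx -0.33333$)
$L = \frac{11}{3}$ ($L = - \frac{1}{3} - -4 = - \frac{1}{3} + 4 = \frac{11}{3} \approx 3.6667$)
$Y{\left(0 \right)} \left(-9\right) t{\left(L \right)} = 0 \left(-9\right) \frac{2}{\frac{11}{3}} = 0 \cdot 2 \cdot \frac{3}{11} = 0 \cdot \frac{6}{11} = 0$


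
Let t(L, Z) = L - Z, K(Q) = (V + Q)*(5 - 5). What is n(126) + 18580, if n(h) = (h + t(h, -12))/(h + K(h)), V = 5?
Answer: 390224/21 ≈ 18582.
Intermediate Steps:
K(Q) = 0 (K(Q) = (5 + Q)*(5 - 5) = (5 + Q)*0 = 0)
n(h) = (12 + 2*h)/h (n(h) = (h + (h - 1*(-12)))/(h + 0) = (h + (h + 12))/h = (h + (12 + h))/h = (12 + 2*h)/h)
n(126) + 18580 = (2 + 12/126) + 18580 = (2 + 12*(1/126)) + 18580 = (2 + 2/21) + 18580 = 44/21 + 18580 = 390224/21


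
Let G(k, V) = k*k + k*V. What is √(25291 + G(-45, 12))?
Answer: 2*√6694 ≈ 163.63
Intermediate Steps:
G(k, V) = k² + V*k
√(25291 + G(-45, 12)) = √(25291 - 45*(12 - 45)) = √(25291 - 45*(-33)) = √(25291 + 1485) = √26776 = 2*√6694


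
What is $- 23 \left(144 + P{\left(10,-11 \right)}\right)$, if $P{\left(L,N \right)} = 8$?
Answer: $-3496$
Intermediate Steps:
$- 23 \left(144 + P{\left(10,-11 \right)}\right) = - 23 \left(144 + 8\right) = \left(-23\right) 152 = -3496$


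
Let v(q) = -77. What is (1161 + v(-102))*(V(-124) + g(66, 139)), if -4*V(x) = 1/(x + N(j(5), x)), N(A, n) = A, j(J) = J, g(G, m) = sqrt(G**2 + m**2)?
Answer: 271/119 + 1084*sqrt(23677) ≈ 1.6680e+5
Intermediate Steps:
V(x) = -1/(4*(5 + x)) (V(x) = -1/(4*(x + 5)) = -1/(4*(5 + x)))
(1161 + v(-102))*(V(-124) + g(66, 139)) = (1161 - 77)*(-1/(20 + 4*(-124)) + sqrt(66**2 + 139**2)) = 1084*(-1/(20 - 496) + sqrt(4356 + 19321)) = 1084*(-1/(-476) + sqrt(23677)) = 1084*(-1*(-1/476) + sqrt(23677)) = 1084*(1/476 + sqrt(23677)) = 271/119 + 1084*sqrt(23677)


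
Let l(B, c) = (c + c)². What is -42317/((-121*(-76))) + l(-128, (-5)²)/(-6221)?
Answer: -26022187/5200756 ≈ -5.0035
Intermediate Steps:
l(B, c) = 4*c² (l(B, c) = (2*c)² = 4*c²)
-42317/((-121*(-76))) + l(-128, (-5)²)/(-6221) = -42317/((-121*(-76))) + (4*((-5)²)²)/(-6221) = -42317/9196 + (4*25²)*(-1/6221) = -42317*1/9196 + (4*625)*(-1/6221) = -3847/836 + 2500*(-1/6221) = -3847/836 - 2500/6221 = -26022187/5200756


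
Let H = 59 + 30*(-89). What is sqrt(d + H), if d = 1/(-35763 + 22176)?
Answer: I*sqrt(482007765246)/13587 ≈ 51.098*I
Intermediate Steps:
d = -1/13587 (d = 1/(-13587) = -1/13587 ≈ -7.3600e-5)
H = -2611 (H = 59 - 2670 = -2611)
sqrt(d + H) = sqrt(-1/13587 - 2611) = sqrt(-35475658/13587) = I*sqrt(482007765246)/13587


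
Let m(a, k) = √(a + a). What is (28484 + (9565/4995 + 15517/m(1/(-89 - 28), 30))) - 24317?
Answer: 4164746/999 - 46551*I*√26/2 ≈ 4168.9 - 1.1868e+5*I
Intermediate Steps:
m(a, k) = √2*√a (m(a, k) = √(2*a) = √2*√a)
(28484 + (9565/4995 + 15517/m(1/(-89 - 28), 30))) - 24317 = (28484 + (9565/4995 + 15517/((√2*√(1/(-89 - 28)))))) - 24317 = (28484 + (9565*(1/4995) + 15517/((√2*√(1/(-117)))))) - 24317 = (28484 + (1913/999 + 15517/((√2*√(-1/117))))) - 24317 = (28484 + (1913/999 + 15517/((√2*(I*√13/39))))) - 24317 = (28484 + (1913/999 + 15517/((I*√26/39)))) - 24317 = (28484 + (1913/999 + 15517*(-3*I*√26/2))) - 24317 = (28484 + (1913/999 - 46551*I*√26/2)) - 24317 = (28457429/999 - 46551*I*√26/2) - 24317 = 4164746/999 - 46551*I*√26/2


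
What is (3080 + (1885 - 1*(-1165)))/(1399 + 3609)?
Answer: 3065/2504 ≈ 1.2240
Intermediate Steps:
(3080 + (1885 - 1*(-1165)))/(1399 + 3609) = (3080 + (1885 + 1165))/5008 = (3080 + 3050)*(1/5008) = 6130*(1/5008) = 3065/2504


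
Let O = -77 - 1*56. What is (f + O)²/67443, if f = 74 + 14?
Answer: 675/22481 ≈ 0.030025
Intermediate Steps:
f = 88
O = -133 (O = -77 - 56 = -133)
(f + O)²/67443 = (88 - 133)²/67443 = (-45)²*(1/67443) = 2025*(1/67443) = 675/22481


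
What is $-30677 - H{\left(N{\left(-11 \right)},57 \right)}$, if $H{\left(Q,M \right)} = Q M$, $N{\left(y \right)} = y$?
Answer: $-30050$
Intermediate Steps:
$H{\left(Q,M \right)} = M Q$
$-30677 - H{\left(N{\left(-11 \right)},57 \right)} = -30677 - 57 \left(-11\right) = -30677 - -627 = -30677 + 627 = -30050$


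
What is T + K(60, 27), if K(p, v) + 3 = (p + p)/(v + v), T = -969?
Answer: -8728/9 ≈ -969.78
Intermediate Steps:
K(p, v) = -3 + p/v (K(p, v) = -3 + (p + p)/(v + v) = -3 + (2*p)/((2*v)) = -3 + (2*p)*(1/(2*v)) = -3 + p/v)
T + K(60, 27) = -969 + (-3 + 60/27) = -969 + (-3 + 60*(1/27)) = -969 + (-3 + 20/9) = -969 - 7/9 = -8728/9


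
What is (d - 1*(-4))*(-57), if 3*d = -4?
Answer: -152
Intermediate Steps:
d = -4/3 (d = (⅓)*(-4) = -4/3 ≈ -1.3333)
(d - 1*(-4))*(-57) = (-4/3 - 1*(-4))*(-57) = (-4/3 + 4)*(-57) = (8/3)*(-57) = -152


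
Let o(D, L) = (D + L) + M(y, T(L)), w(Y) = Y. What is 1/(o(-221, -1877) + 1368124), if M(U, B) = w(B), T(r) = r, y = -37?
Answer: 1/1364149 ≈ 7.3306e-7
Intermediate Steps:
M(U, B) = B
o(D, L) = D + 2*L (o(D, L) = (D + L) + L = D + 2*L)
1/(o(-221, -1877) + 1368124) = 1/((-221 + 2*(-1877)) + 1368124) = 1/((-221 - 3754) + 1368124) = 1/(-3975 + 1368124) = 1/1364149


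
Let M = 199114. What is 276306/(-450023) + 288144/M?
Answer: 1287155766/1544928959 ≈ 0.83315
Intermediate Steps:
276306/(-450023) + 288144/M = 276306/(-450023) + 288144/199114 = 276306*(-1/450023) + 288144*(1/199114) = -276306/450023 + 4968/3433 = 1287155766/1544928959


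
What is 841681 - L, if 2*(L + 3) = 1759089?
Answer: -75721/2 ≈ -37861.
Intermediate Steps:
L = 1759083/2 (L = -3 + (½)*1759089 = -3 + 1759089/2 = 1759083/2 ≈ 8.7954e+5)
841681 - L = 841681 - 1*1759083/2 = 841681 - 1759083/2 = -75721/2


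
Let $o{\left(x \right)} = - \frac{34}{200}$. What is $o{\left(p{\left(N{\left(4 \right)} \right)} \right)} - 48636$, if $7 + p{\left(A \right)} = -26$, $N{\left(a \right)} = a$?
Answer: $- \frac{4863617}{100} \approx -48636.0$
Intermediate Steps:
$p{\left(A \right)} = -33$ ($p{\left(A \right)} = -7 - 26 = -33$)
$o{\left(x \right)} = - \frac{17}{100}$ ($o{\left(x \right)} = \left(-34\right) \frac{1}{200} = - \frac{17}{100}$)
$o{\left(p{\left(N{\left(4 \right)} \right)} \right)} - 48636 = - \frac{17}{100} - 48636 = - \frac{4863617}{100}$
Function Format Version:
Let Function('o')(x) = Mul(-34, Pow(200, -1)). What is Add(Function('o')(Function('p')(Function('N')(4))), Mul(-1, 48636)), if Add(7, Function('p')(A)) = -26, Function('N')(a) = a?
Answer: Rational(-4863617, 100) ≈ -48636.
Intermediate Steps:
Function('p')(A) = -33 (Function('p')(A) = Add(-7, -26) = -33)
Function('o')(x) = Rational(-17, 100) (Function('o')(x) = Mul(-34, Rational(1, 200)) = Rational(-17, 100))
Add(Function('o')(Function('p')(Function('N')(4))), Mul(-1, 48636)) = Add(Rational(-17, 100), Mul(-1, 48636)) = Add(Rational(-17, 100), -48636) = Rational(-4863617, 100)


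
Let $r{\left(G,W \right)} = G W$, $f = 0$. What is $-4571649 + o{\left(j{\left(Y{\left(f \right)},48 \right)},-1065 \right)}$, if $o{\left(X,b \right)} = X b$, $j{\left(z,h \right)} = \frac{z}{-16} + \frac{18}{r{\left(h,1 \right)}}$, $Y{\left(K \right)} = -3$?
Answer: $- \frac{73155969}{16} \approx -4.5722 \cdot 10^{6}$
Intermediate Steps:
$j{\left(z,h \right)} = \frac{18}{h} - \frac{z}{16}$ ($j{\left(z,h \right)} = \frac{z}{-16} + \frac{18}{h 1} = z \left(- \frac{1}{16}\right) + \frac{18}{h} = - \frac{z}{16} + \frac{18}{h} = \frac{18}{h} - \frac{z}{16}$)
$-4571649 + o{\left(j{\left(Y{\left(f \right)},48 \right)},-1065 \right)} = -4571649 + \left(\frac{18}{48} - - \frac{3}{16}\right) \left(-1065\right) = -4571649 + \left(18 \cdot \frac{1}{48} + \frac{3}{16}\right) \left(-1065\right) = -4571649 + \left(\frac{3}{8} + \frac{3}{16}\right) \left(-1065\right) = -4571649 + \frac{9}{16} \left(-1065\right) = -4571649 - \frac{9585}{16} = - \frac{73155969}{16}$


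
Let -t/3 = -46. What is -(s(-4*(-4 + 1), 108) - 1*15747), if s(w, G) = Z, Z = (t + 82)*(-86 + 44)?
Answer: 24987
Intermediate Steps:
t = 138 (t = -3*(-46) = 138)
Z = -9240 (Z = (138 + 82)*(-86 + 44) = 220*(-42) = -9240)
s(w, G) = -9240
-(s(-4*(-4 + 1), 108) - 1*15747) = -(-9240 - 1*15747) = -(-9240 - 15747) = -1*(-24987) = 24987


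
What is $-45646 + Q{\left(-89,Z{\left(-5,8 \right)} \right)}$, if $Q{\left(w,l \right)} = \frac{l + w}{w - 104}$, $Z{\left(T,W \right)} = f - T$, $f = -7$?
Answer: $- \frac{8809587}{193} \approx -45646.0$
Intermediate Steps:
$Z{\left(T,W \right)} = -7 - T$
$Q{\left(w,l \right)} = \frac{l + w}{-104 + w}$
$-45646 + Q{\left(-89,Z{\left(-5,8 \right)} \right)} = -45646 + \frac{\left(-7 - -5\right) - 89}{-104 - 89} = -45646 + \frac{\left(-7 + 5\right) - 89}{-193} = -45646 - \frac{-2 - 89}{193} = -45646 - - \frac{91}{193} = -45646 + \frac{91}{193} = - \frac{8809587}{193}$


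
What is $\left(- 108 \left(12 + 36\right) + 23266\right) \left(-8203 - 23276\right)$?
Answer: $-569203278$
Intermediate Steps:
$\left(- 108 \left(12 + 36\right) + 23266\right) \left(-8203 - 23276\right) = \left(\left(-108\right) 48 + 23266\right) \left(-31479\right) = \left(-5184 + 23266\right) \left(-31479\right) = 18082 \left(-31479\right) = -569203278$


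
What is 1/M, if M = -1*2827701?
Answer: -1/2827701 ≈ -3.5364e-7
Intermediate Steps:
M = -2827701
1/M = 1/(-2827701) = -1/2827701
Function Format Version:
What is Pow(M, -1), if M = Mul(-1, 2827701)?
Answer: Rational(-1, 2827701) ≈ -3.5364e-7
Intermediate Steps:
M = -2827701
Pow(M, -1) = Pow(-2827701, -1) = Rational(-1, 2827701)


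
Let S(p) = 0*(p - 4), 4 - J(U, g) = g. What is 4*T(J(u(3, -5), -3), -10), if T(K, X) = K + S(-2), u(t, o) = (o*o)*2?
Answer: 28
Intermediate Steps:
u(t, o) = 2*o**2 (u(t, o) = o**2*2 = 2*o**2)
J(U, g) = 4 - g
S(p) = 0 (S(p) = 0*(-4 + p) = 0)
T(K, X) = K (T(K, X) = K + 0 = K)
4*T(J(u(3, -5), -3), -10) = 4*(4 - 1*(-3)) = 4*(4 + 3) = 4*7 = 28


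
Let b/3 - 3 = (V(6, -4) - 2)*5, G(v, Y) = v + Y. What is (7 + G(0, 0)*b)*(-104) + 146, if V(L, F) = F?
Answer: -582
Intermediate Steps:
G(v, Y) = Y + v
b = -81 (b = 9 + 3*((-4 - 2)*5) = 9 + 3*(-6*5) = 9 + 3*(-30) = 9 - 90 = -81)
(7 + G(0, 0)*b)*(-104) + 146 = (7 + (0 + 0)*(-81))*(-104) + 146 = (7 + 0*(-81))*(-104) + 146 = (7 + 0)*(-104) + 146 = 7*(-104) + 146 = -728 + 146 = -582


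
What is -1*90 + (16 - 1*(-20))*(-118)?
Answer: -4338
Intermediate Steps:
-1*90 + (16 - 1*(-20))*(-118) = -90 + (16 + 20)*(-118) = -90 + 36*(-118) = -90 - 4248 = -4338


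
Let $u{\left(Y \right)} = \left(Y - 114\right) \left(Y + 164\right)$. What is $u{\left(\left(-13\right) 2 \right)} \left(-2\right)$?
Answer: $38640$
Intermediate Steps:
$u{\left(Y \right)} = \left(-114 + Y\right) \left(164 + Y\right)$
$u{\left(\left(-13\right) 2 \right)} \left(-2\right) = \left(-18696 + \left(\left(-13\right) 2\right)^{2} + 50 \left(\left(-13\right) 2\right)\right) \left(-2\right) = \left(-18696 + \left(-26\right)^{2} + 50 \left(-26\right)\right) \left(-2\right) = \left(-18696 + 676 - 1300\right) \left(-2\right) = \left(-19320\right) \left(-2\right) = 38640$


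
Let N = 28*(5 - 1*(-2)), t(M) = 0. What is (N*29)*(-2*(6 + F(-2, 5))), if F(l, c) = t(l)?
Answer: -68208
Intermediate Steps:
F(l, c) = 0
N = 196 (N = 28*(5 + 2) = 28*7 = 196)
(N*29)*(-2*(6 + F(-2, 5))) = (196*29)*(-2*(6 + 0)) = 5684*(-2*6) = 5684*(-12) = -68208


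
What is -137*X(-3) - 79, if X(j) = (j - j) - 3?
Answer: 332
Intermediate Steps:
X(j) = -3 (X(j) = 0 - 3 = -3)
-137*X(-3) - 79 = -137*(-3) - 79 = 411 - 79 = 332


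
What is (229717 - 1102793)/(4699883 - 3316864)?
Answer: -873076/1383019 ≈ -0.63128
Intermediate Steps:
(229717 - 1102793)/(4699883 - 3316864) = -873076/1383019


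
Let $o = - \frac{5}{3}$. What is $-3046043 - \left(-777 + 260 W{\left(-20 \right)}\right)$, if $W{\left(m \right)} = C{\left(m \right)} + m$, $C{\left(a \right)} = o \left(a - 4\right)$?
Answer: $-3050466$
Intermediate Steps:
$o = - \frac{5}{3}$ ($o = \left(-5\right) \frac{1}{3} = - \frac{5}{3} \approx -1.6667$)
$C{\left(a \right)} = \frac{20}{3} - \frac{5 a}{3}$ ($C{\left(a \right)} = - \frac{5 \left(a - 4\right)}{3} = - \frac{5 \left(-4 + a\right)}{3} = \frac{20}{3} - \frac{5 a}{3}$)
$W{\left(m \right)} = \frac{20}{3} - \frac{2 m}{3}$ ($W{\left(m \right)} = \left(\frac{20}{3} - \frac{5 m}{3}\right) + m = \frac{20}{3} - \frac{2 m}{3}$)
$-3046043 - \left(-777 + 260 W{\left(-20 \right)}\right) = -3046043 + \left(- 260 \left(\frac{20}{3} - - \frac{40}{3}\right) + 777\right) = -3046043 + \left(- 260 \left(\frac{20}{3} + \frac{40}{3}\right) + 777\right) = -3046043 + \left(\left(-260\right) 20 + 777\right) = -3046043 + \left(-5200 + 777\right) = -3046043 - 4423 = -3050466$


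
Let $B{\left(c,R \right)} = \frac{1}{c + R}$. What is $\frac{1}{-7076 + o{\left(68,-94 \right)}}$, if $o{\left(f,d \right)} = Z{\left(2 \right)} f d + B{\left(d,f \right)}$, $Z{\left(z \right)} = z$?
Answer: $- \frac{26}{516361} \approx -5.0352 \cdot 10^{-5}$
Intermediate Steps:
$B{\left(c,R \right)} = \frac{1}{R + c}$
$o{\left(f,d \right)} = \frac{1}{d + f} + 2 d f$ ($o{\left(f,d \right)} = 2 f d + \frac{1}{f + d} = 2 d f + \frac{1}{d + f} = \frac{1}{d + f} + 2 d f$)
$\frac{1}{-7076 + o{\left(68,-94 \right)}} = \frac{1}{-7076 + \frac{1 + 2 \left(-94\right) 68 \left(-94 + 68\right)}{-94 + 68}} = \frac{1}{-7076 + \frac{1 + 2 \left(-94\right) 68 \left(-26\right)}{-26}} = \frac{1}{-7076 - \frac{1 + 332384}{26}} = \frac{1}{-7076 - \frac{332385}{26}} = \frac{1}{- \frac{516361}{26}} = - \frac{26}{516361}$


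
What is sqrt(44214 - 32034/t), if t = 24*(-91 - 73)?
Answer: sqrt(1189398643)/164 ≈ 210.29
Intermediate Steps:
t = -3936 (t = 24*(-164) = -3936)
sqrt(44214 - 32034/t) = sqrt(44214 - 32034/(-3936)) = sqrt(44214 - 32034*(-1/3936)) = sqrt(44214 + 5339/656) = sqrt(29009723/656) = sqrt(1189398643)/164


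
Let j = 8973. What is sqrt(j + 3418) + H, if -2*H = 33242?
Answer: -16621 + sqrt(12391) ≈ -16510.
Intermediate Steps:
H = -16621 (H = -1/2*33242 = -16621)
sqrt(j + 3418) + H = sqrt(8973 + 3418) - 16621 = sqrt(12391) - 16621 = -16621 + sqrt(12391)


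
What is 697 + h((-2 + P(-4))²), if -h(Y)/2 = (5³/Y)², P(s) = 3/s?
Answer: 2204777/14641 ≈ 150.59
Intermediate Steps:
h(Y) = -31250/Y² (h(Y) = -2*15625/Y² = -31250/Y²)
697 + h((-2 + P(-4))²) = 697 - 31250/(-2 + 3/(-4))⁴ = 697 - 31250/(-2 + 3*(-¼))⁴ = 697 - 31250/(-2 - ¾)⁴ = 697 - 31250/((-11/4)²)² = 697 - 31250/(121/16)² = 697 - 31250*256/14641 = 697 - 8000000/14641 = 2204777/14641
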